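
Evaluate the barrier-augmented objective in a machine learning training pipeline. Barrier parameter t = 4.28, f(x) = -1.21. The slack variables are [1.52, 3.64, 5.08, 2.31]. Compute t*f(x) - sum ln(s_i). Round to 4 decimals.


Step 1: Compute log-barrier.
ln values: [0.4187, 1.292, 1.6253, 0.8372]
phi = -(0.4187 + 1.292 + 1.6253 + 0.8372) = -4.1733
Step 2: Compute augmented objective.
t*f(x) = 4.28*-1.21 = -5.1788
Total = -5.1788 - 4.1733 = -9.3521


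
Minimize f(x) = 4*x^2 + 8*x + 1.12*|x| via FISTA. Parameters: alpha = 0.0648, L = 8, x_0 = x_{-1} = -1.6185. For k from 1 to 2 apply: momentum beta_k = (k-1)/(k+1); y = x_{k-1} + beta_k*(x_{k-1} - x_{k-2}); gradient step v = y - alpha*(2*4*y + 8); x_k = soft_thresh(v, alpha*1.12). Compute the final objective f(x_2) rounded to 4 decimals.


FISTA on f(x) = 4*x^2 + 8*x + 1.12*|x|
L = 8, alpha = 0.0648
Iteration 1: beta = 0.0, y = -1.6185 + 0.0*(-1.6185 + 1.6185) = -1.6185
  grad(y) = -4.948, v = y - alpha*grad = -1.2979
  prox(v) = soft_thresh(-1.2979, 0.0726) = -1.2253
Iteration 2: beta = 0.3333, y = -1.2253 + 0.3333*(-1.2253 + 1.6185) = -1.0942
  grad(y) = -0.7538, v = y - alpha*grad = -1.0454
  prox(v) = soft_thresh(-1.0454, 0.0726) = -0.9728
f(x_2) = 4*(-0.9728)^2 + 8*(-0.9728) + 1.12*|-0.9728| = -2.9075


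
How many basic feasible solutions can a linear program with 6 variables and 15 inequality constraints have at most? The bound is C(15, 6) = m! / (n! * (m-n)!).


Each vertex corresponds to some choice of n active constraints out of m, so the number of vertices is at most C(m, n) = m! / (n!(m-n)!).
m = 15, n = 6
Numerator: 15 * 14 * 13 * 12 * 11 * 10
Denominator: 6! = 720
C(15, 6) = 5005


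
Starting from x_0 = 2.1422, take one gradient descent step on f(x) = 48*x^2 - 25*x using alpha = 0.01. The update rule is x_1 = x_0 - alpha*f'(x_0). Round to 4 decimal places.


We compute the gradient at x_0 and apply the update.
f'(x) = 96*x - 25
f'(2.1422) = 96*2.1422 - 25 = 180.6512
x_1 = 2.1422 - 0.01*180.6512 = 0.3357


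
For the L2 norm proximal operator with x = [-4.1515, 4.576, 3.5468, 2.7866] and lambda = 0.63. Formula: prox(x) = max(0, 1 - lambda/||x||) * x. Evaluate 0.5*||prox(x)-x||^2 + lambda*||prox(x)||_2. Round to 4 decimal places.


Step 1: Compute ||x||.
||x|| = 7.6498
Step 2: Compute scaling factor.
scale = max(0, 1 - 0.63/7.6498) = 0.9176
Step 3: prox(x) = [-3.8096, 4.1991, 3.2547, 2.5571]
||prox(x)|| = 7.0198
Step 4: Proximal objective.
0.5*||prox-x||^2 = 0.1985
lambda*||prox|| = 4.4225
Total = 4.6209


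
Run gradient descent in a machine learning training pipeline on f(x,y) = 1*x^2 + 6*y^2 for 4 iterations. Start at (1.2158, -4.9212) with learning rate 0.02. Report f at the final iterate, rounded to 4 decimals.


Gradient descent on f(x,y) = 1*x^2 + 6*y^2.
Starting point: (1.2158, -4.9212), alpha = 0.02
Step 1: grad_x = 2*1*1.2158 = 2.4316, grad_y = 2*6*-4.9212 = -59.0544
  x_1 = 1.2158 - 0.02*2.4316 = 1.1672
  y_1 = -4.9212 - 0.02*-59.0544 = -3.7401
Step 2: grad_x = 2*1*1.1672 = 2.3343, grad_y = 2*6*-3.7401 = -44.8813
  x_2 = 1.1672 - 0.02*2.3343 = 1.1205
  y_2 = -3.7401 - 0.02*-44.8813 = -2.8425
Step 3: grad_x = 2*1*1.1205 = 2.241, grad_y = 2*6*-2.8425 = -34.1098
  x_3 = 1.1205 - 0.02*2.241 = 1.0757
  y_3 = -2.8425 - 0.02*-34.1098 = -2.1603
Step 4: grad_x = 2*1*1.0757 = 2.1513, grad_y = 2*6*-2.1603 = -25.9235
  x_4 = 1.0757 - 0.02*2.1513 = 1.0326
  y_4 = -2.1603 - 0.02*-25.9235 = -1.6418
f(1.0326, -1.6418) = 1*1.0326^2 + 6*(-1.6418)^2 = 17.2398


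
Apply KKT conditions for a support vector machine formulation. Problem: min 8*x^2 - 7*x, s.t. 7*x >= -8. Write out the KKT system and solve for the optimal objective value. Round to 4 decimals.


Step 1: Try lambda = 0 (constraint inactive).
Stationarity: 2*8*x - 7 = 0
x* = 7/(2*8) = 0.4375
Check constraint: 7*0.4375 = 3.0625 >= -8 -- satisfied.
Step 2: Compute optimal value.
f(x*) = 8*0.4375^2 - 7*0.4375 = -1.5313


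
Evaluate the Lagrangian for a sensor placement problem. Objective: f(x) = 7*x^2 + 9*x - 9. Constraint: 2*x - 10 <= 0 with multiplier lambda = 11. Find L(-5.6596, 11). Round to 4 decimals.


Step 1: Evaluate f(x).
f(-5.6596) = 7*(-5.6596)^2 + 9*(-5.6596) - 9 = 164.2811
Step 2: Evaluate g(x).
g(-5.6596) = 2*-5.6596 - 10 = -21.3192
Step 3: Compute Lagrangian.
L = 164.2811 + 11*-21.3192 = -70.2301


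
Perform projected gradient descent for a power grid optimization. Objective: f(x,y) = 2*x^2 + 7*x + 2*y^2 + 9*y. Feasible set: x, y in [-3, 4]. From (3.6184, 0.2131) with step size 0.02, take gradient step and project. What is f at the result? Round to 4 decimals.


Step 1: Compute gradient at (3.6184, 0.2131).
grad_x = 2*2*3.6184 + 7 = 21.4736
grad_y = 2*2*0.2131 + 9 = 9.8524
Step 2: Gradient step.
x_raw = 3.6184 - 0.02*21.4736 = 3.1889
y_raw = 0.2131 - 0.02*9.8524 = 0.0161
Step 3: Project onto [-3, 4].
x_proj = clip(3.1889) = 3.1889
y_proj = clip(0.0161) = 0.0161
Step 4: Evaluate f.
f(3.1889, 0.0161) = 42.806


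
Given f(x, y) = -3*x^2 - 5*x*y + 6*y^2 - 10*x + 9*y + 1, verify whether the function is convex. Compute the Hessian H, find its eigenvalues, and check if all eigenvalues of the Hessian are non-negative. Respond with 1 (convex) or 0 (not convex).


The Hessian of f(x,y) = -3*x^2 - 5*x*y + 6*y^2 - 10*x + 9*y + 1 is:
H = [[-6, -5], [-5, 12]]
Trace = -6 + 12 = 6
Determinant = -6*12 - (-5)^2 = -97
Discriminant = (6)^2 - 4*-97 = 424.0
Eigenvalues: lambda_1 = -7.2956, lambda_2 = 13.2956
The function is not convex.

0


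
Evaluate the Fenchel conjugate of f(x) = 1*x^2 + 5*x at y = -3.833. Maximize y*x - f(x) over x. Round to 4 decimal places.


f*(y) = sup_x {y*x - a*x^2 - b*x} = sup_x {(y-b)*x - a*x^2}
FOC: (y - b) - 2a*x = 0 => x* = (y - b)/(2a)
x* = (-3.833 - 5)/(2*1) = -4.4165
f*(-3.833) = (y-b)^2/(4a) = (-3.833 - 5)^2/(4*1)
= 78.0219/4 = 19.5055


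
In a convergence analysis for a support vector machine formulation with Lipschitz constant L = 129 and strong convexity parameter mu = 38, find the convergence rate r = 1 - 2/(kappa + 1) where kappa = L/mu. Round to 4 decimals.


Step 1: Compute the condition number.
kappa = L/mu = 129/38 = 3.3947
Step 2: Compute the convergence rate.
r = 1 - 2/(kappa + 1) = 1 - 2*mu/(L + mu) = (L - mu)/(L + mu) = 91/167 = 0.5449


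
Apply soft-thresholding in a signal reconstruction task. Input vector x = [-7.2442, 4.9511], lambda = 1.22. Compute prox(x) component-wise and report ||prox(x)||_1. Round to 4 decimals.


Soft-thresholding with lambda = 1.22:
prox(-7.2442) = sign(-7.2442)*max(|-7.2442| - 1.22, 0) = -6.0242
prox(4.9511) = sign(4.9511)*max(|4.9511| - 1.22, 0) = 3.7311
prox(x) = [-6.0242, 3.7311]
||prox(x)||_1 = 6.0242 + 3.7311 = 9.7553


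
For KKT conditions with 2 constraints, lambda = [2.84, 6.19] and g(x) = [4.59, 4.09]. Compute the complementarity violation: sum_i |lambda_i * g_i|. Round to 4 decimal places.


KKT complementary slackness check:
lambda_1 * g_1 = 2.84 * 4.59 = 13.0356
lambda_2 * g_2 = 6.19 * 4.09 = 25.3171
Total violation = 13.0356 + 25.3171 = 38.3527


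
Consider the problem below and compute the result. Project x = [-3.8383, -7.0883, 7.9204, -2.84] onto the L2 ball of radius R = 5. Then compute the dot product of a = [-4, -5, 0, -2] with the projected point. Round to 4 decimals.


Step 1: Compute ||x|| (intermediates to 6 decimals).
||x|| = sqrt((-3.8383)^2 + (-7.0883)^2 + 7.9204^2 + (-2.84)^2) = 11.652248
Step 2: Project.
Since ||x|| > R, scale = R/||x|| = 5/11.652248 = 0.429102, proj(x) = scale * x
proj(x) = [-1.647022, -3.041604, 3.398659, -1.21865]
Step 3: Dot product.
a^T * proj(x) = -4*(-1.647022) - 5*(-3.041604) + 0*3.398659 - 2*(-1.21865) = 24.2334


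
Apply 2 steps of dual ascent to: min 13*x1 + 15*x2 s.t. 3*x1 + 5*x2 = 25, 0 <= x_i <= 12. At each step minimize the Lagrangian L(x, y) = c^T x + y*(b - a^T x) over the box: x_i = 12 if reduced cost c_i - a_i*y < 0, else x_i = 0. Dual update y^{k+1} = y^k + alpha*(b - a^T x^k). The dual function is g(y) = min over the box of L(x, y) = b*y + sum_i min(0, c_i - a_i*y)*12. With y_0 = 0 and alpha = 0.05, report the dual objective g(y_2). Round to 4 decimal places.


Dual ascent for LP: min 13*x1 + 15*x2, 3*x1 + 5*x2 = 25, 0 <= x_i <= 12
Step 1: y^k = 0.0, reduced costs: (13.0, 15.0)
  x^k = (0.0, 0.0), subgradient = b - a^T x = 25.0
  y^{k+1} = 0.0 + 0.05*25.0 = 1.25
Step 2: y^k = 1.25, reduced costs: (9.25, 8.75)
  x^k = (0.0, 0.0), subgradient = b - a^T x = 25.0
  y^{k+1} = 1.25 + 0.05*25.0 = 2.5
Dual objective at y_2 = 2.5: reduced costs (5.5, 2.5), box minimizer x = (0.0, 0.0)
g(y_2) = b*y + (c1 - a1*y)*x1 + (c2 - a2*y)*x2 = 25*2.5 + 5.5*0.0 + 2.5*0.0 = 62.5 + 0.0 + 0.0 = 62.5


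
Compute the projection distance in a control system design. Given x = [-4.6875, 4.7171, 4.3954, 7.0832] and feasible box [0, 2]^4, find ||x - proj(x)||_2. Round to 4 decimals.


Project each component onto [0, 2].
clip(-4.6875) = 0.0, clip(4.7171) = 2.0, clip(4.3954) = 2.0, clip(7.0832) = 2.0
Projection = [0.0, 2.0, 2.0, 2.0]
Squared diffs: [21.9727, 7.3826, 5.7379, 25.8389]
Distance = sqrt(60.9321) = 7.8059


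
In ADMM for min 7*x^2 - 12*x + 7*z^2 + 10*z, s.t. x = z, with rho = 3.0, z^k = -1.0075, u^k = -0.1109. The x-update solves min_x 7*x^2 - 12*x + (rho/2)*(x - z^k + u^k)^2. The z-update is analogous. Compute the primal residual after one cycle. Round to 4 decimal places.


ADMM iteration with rho = 3.0, z^k = -1.0075, u^k = -0.1109
Step 1: x-update.
Minimize 7*x^2 - 12*x + (3.0/2)*(x + 1.0075 - 0.1109)^2
FOC: (2*7 + 3.0)*x = 12 + 3.0*(-1.0075 + 0.1109)
x^{k+1} = 0.5477
Step 2: z-update.
Minimize 7*z^2 + 10*z + (3.0/2)*(0.5477 - z - 0.1109)^2
FOC: (2*7 + 3.0)*z = -10 + 3.0*(0.5477 - 0.1109)
z^{k+1} = -0.5112
Step 3: u-update.
u^{k+1} = -0.1109 + 0.5477 + 0.5112 = 0.9479
Step 4: Primal residual = |0.5477 + 0.5112| = 1.0588


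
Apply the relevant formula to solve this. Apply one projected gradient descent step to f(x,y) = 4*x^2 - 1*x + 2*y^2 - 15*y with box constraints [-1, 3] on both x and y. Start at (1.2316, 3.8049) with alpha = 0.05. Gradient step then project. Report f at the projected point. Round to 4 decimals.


Step 1: Compute gradient at (1.2316, 3.8049).
grad_x = 2*4*1.2316 - 1 = 8.8528
grad_y = 2*2*3.8049 - 15 = 0.2196
Step 2: Gradient step.
x_raw = 1.2316 - 0.05*8.8528 = 0.789
y_raw = 3.8049 - 0.05*0.2196 = 3.7939
Step 3: Project onto [-1, 3].
x_proj = clip(0.789) = 0.789
y_proj = clip(3.7939) = 3.0
Step 4: Evaluate f.
f(0.789, 3.0) = -25.2991


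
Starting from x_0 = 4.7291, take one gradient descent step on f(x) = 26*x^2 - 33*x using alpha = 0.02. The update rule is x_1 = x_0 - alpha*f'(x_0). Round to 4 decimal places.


We compute the gradient at x_0 and apply the update.
f'(x) = 52*x - 33
f'(4.7291) = 52*4.7291 - 33 = 212.9132
x_1 = 4.7291 - 0.02*212.9132 = 0.4708


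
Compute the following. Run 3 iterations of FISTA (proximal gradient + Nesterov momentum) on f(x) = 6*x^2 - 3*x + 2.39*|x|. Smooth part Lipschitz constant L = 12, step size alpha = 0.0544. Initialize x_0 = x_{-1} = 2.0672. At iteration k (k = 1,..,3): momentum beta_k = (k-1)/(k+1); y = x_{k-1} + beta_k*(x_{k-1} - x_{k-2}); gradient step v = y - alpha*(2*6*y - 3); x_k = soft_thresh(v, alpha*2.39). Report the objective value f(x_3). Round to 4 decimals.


FISTA on f(x) = 6*x^2 - 3*x + 2.39*|x|
L = 12, alpha = 0.0544
Iteration 1: beta = 0.0, y = 2.0672 + 0.0*(2.0672 - 2.0672) = 2.0672
  grad(y) = 21.8064, v = y - alpha*grad = 0.8809
  prox(v) = soft_thresh(0.8809, 0.13) = 0.7509
Iteration 2: beta = 0.3333, y = 0.7509 + 0.3333*(0.7509 - 2.0672) = 0.3122
  grad(y) = 0.7459, v = y - alpha*grad = 0.2716
  prox(v) = soft_thresh(0.2716, 0.13) = 0.1416
Iteration 3: beta = 0.5, y = 0.1416 + 0.5*(0.1416 - 0.7509) = -0.1631
  grad(y) = -4.9573, v = y - alpha*grad = 0.1066
  prox(v) = soft_thresh(0.1066, 0.13) = 0.0
f(x_3) = 6*0.0^2 - 3*0.0 + 2.39*|0.0| = 0.0


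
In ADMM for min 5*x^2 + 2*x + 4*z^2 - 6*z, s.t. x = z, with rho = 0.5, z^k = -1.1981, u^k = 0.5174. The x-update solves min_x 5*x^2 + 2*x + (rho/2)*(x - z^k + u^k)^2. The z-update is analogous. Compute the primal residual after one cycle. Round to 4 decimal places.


ADMM iteration with rho = 0.5, z^k = -1.1981, u^k = 0.5174
Step 1: x-update.
Minimize 5*x^2 + 2*x + (0.5/2)*(x + 1.1981 + 0.5174)^2
FOC: (2*5 + 0.5)*x = -2 + 0.5*(-1.1981 - 0.5174)
x^{k+1} = -0.2722
Step 2: z-update.
Minimize 4*z^2 - 6*z + (0.5/2)*(-0.2722 - z + 0.5174)^2
FOC: (2*4 + 0.5)*z = 6 + 0.5*(-0.2722 + 0.5174)
z^{k+1} = 0.7203
Step 3: u-update.
u^{k+1} = 0.5174 - 0.2722 - 0.7203 = -0.4751
Step 4: Primal residual = |-0.2722 - 0.7203| = 0.9925


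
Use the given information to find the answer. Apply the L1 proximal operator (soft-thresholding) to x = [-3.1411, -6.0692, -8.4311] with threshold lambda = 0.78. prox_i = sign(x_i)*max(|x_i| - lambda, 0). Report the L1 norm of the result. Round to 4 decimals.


Soft-thresholding with lambda = 0.78:
prox(-3.1411) = sign(-3.1411)*max(|-3.1411| - 0.78, 0) = -2.3611
prox(-6.0692) = sign(-6.0692)*max(|-6.0692| - 0.78, 0) = -5.2892
prox(-8.4311) = sign(-8.4311)*max(|-8.4311| - 0.78, 0) = -7.6511
prox(x) = [-2.3611, -5.2892, -7.6511]
||prox(x)||_1 = 2.3611 + 5.2892 + 7.6511 = 15.3014


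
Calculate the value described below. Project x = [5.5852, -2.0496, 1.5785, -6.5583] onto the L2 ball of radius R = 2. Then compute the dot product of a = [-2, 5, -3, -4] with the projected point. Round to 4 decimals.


Step 1: Compute ||x|| (intermediates to 6 decimals).
||x|| = sqrt(5.5852^2 + (-2.0496)^2 + 1.5785^2 + (-6.5583)^2) = 8.994347
Step 2: Project.
Since ||x|| > R, scale = R/||x|| = 2/8.994347 = 0.222362, proj(x) = scale * x
proj(x) = [1.241936, -0.455753, 0.350998, -1.458317]
Step 3: Dot product.
a^T * proj(x) = -2*1.241936 + 5*(-0.455753) - 3*0.350998 - 4*(-1.458317) = 0.0176


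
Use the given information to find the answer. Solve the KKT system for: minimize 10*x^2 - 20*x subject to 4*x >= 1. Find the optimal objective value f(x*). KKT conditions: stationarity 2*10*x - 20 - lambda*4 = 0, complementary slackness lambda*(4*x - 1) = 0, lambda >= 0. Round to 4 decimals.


Step 1: Try lambda = 0 (constraint inactive).
Stationarity: 2*10*x - 20 = 0
x* = 20/(2*10) = 1.0
Check constraint: 4*1.0 = 4.0 >= 1 -- satisfied.
Step 2: Compute optimal value.
f(x*) = 10*1.0^2 - 20*1.0 = -10.0


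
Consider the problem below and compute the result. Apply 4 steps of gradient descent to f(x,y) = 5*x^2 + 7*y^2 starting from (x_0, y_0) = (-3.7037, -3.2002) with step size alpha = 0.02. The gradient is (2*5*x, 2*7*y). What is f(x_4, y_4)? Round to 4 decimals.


Gradient descent on f(x,y) = 5*x^2 + 7*y^2.
Starting point: (-3.7037, -3.2002), alpha = 0.02
Step 1: grad_x = 2*5*-3.7037 = -37.037, grad_y = 2*7*-3.2002 = -44.8028
  x_1 = -3.7037 - 0.02*-37.037 = -2.963
  y_1 = -3.2002 - 0.02*-44.8028 = -2.3041
Step 2: grad_x = 2*5*-2.963 = -29.6296, grad_y = 2*7*-2.3041 = -32.258
  x_2 = -2.963 - 0.02*-29.6296 = -2.3704
  y_2 = -2.3041 - 0.02*-32.258 = -1.659
Step 3: grad_x = 2*5*-2.3704 = -23.7037, grad_y = 2*7*-1.659 = -23.2258
  x_3 = -2.3704 - 0.02*-23.7037 = -1.8963
  y_3 = -1.659 - 0.02*-23.2258 = -1.1945
Step 4: grad_x = 2*5*-1.8963 = -18.9629, grad_y = 2*7*-1.1945 = -16.7226
  x_4 = -1.8963 - 0.02*-18.9629 = -1.517
  y_4 = -1.1945 - 0.02*-16.7226 = -0.86
f(-1.517, -0.86) = 5*(-1.517)^2 + 7*(-0.86)^2 = 16.6844


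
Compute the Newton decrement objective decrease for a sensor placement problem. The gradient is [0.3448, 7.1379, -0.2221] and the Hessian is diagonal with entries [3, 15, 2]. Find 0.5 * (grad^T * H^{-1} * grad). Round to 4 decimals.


Step 1: H is diagonal, so H^(-1) * g = [0.1149, 0.4759, -0.1111].
Step 2: g^T H^(-1) g = sum_i g_i^2 / H_ii
  = (0.3448)^2/3 + (7.1379)^2/15 + (-0.2221)^2/2
  = 0.0396 + 3.3966 + 0.0247 = 3.4609
Step 3: Objective decrease = 0.5 * g^T H^(-1) g = 1.7305


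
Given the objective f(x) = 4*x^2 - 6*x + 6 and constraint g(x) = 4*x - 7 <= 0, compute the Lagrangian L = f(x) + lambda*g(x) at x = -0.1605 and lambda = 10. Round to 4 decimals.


Step 1: Evaluate f(x).
f(-0.1605) = 4*(-0.1605)^2 - 6*(-0.1605) + 6 = 7.066
Step 2: Evaluate g(x).
g(-0.1605) = 4*-0.1605 - 7 = -7.642
Step 3: Compute Lagrangian.
L = 7.066 + 10*-7.642 = -69.354


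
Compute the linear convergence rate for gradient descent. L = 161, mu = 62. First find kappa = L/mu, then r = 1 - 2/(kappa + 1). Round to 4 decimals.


Step 1: Compute the condition number.
kappa = L/mu = 161/62 = 2.5968
Step 2: Compute the convergence rate.
r = 1 - 2/(kappa + 1) = 1 - 2*mu/(L + mu) = (L - mu)/(L + mu) = 99/223 = 0.4439


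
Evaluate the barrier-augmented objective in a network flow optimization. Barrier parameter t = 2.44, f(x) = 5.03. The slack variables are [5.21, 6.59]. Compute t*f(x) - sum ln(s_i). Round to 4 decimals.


Step 1: Compute log-barrier.
ln values: [1.6506, 1.8856]
phi = -(1.6506 + 1.8856) = -3.5361
Step 2: Compute augmented objective.
t*f(x) = 2.44*5.03 = 12.2732
Total = 12.2732 - 3.5361 = 8.7371


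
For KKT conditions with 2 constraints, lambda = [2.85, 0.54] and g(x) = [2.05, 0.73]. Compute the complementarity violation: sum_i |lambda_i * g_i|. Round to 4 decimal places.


KKT complementary slackness check:
lambda_1 * g_1 = 2.85 * 2.05 = 5.8425
lambda_2 * g_2 = 0.54 * 0.73 = 0.3942
Total violation = 5.8425 + 0.3942 = 6.2367


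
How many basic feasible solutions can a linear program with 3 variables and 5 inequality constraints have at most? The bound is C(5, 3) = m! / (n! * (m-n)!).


Each vertex corresponds to some choice of n active constraints out of m, so the number of vertices is at most C(m, n) = m! / (n!(m-n)!).
m = 5, n = 3
Numerator: 5 * 4 * 3
Denominator: 3! = 6
C(5, 3) = 10


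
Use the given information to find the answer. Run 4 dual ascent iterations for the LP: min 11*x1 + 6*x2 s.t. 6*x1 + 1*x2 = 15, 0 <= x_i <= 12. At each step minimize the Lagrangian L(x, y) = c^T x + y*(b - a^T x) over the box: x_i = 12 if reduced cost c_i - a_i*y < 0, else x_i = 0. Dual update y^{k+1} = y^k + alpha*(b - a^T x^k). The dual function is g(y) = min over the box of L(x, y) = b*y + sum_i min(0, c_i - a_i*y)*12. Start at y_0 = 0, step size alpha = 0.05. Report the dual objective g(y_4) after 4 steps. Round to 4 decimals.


Dual ascent for LP: min 11*x1 + 6*x2, 6*x1 + 1*x2 = 15, 0 <= x_i <= 12
Step 1: y^k = 0.0, reduced costs: (11.0, 6.0)
  x^k = (0.0, 0.0), subgradient = b - a^T x = 15.0
  y^{k+1} = 0.0 + 0.05*15.0 = 0.75
Step 2: y^k = 0.75, reduced costs: (6.5, 5.25)
  x^k = (0.0, 0.0), subgradient = b - a^T x = 15.0
  y^{k+1} = 0.75 + 0.05*15.0 = 1.5
Step 3: y^k = 1.5, reduced costs: (2.0, 4.5)
  x^k = (0.0, 0.0), subgradient = b - a^T x = 15.0
  y^{k+1} = 1.5 + 0.05*15.0 = 2.25
Step 4: y^k = 2.25, reduced costs: (-2.5, 3.75)
  x^k = (12.0, 0.0), subgradient = b - a^T x = -57.0
  y^{k+1} = 2.25 + 0.05*-57.0 = -0.6
Dual objective at y_4 = -0.6: reduced costs (14.6, 6.6), box minimizer x = (0.0, 0.0)
g(y_4) = b*y + (c1 - a1*y)*x1 + (c2 - a2*y)*x2 = 15*(-0.6) + 14.6*0.0 + 6.6*0.0 = -9.0 + 0.0 + 0.0 = -9.0


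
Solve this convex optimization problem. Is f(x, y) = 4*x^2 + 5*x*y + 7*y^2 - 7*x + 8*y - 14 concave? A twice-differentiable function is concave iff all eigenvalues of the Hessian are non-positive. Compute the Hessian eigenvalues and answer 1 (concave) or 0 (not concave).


The Hessian of f(x,y) = 4*x^2 + 5*x*y + 7*y^2 - 7*x + 8*y - 14 is:
H = [[8, 5], [5, 14]]
Trace = 8 + 14 = 22
Determinant = 8*14 - (5)^2 = 87
Discriminant = (22)^2 - 4*87 = 136.0
Eigenvalues: lambda_1 = 5.169, lambda_2 = 16.831
The function is not concave.

0


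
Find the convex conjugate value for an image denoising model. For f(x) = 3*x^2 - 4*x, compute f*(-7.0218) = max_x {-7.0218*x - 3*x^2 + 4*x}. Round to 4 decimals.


f*(y) = sup_x {y*x - a*x^2 - b*x} = sup_x {(y-b)*x - a*x^2}
FOC: (y - b) - 2a*x = 0 => x* = (y - b)/(2a)
x* = (-7.0218 + 4)/(2*3) = -0.5036
f*(-7.0218) = (y-b)^2/(4a) = (-7.0218 + 4)^2/(4*3)
= 9.1313/12 = 0.7609


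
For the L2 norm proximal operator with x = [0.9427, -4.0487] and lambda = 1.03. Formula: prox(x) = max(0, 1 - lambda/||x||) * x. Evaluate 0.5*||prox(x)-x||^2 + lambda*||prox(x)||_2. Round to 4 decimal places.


Step 1: Compute ||x||.
||x|| = 4.157
Step 2: Compute scaling factor.
scale = max(0, 1 - 1.03/4.157) = 0.7522
Step 3: prox(x) = [0.7091, -3.0455]
||prox(x)|| = 3.127
Step 4: Proximal objective.
0.5*||prox-x||^2 = 0.5305
lambda*||prox|| = 3.2208
Total = 3.7513


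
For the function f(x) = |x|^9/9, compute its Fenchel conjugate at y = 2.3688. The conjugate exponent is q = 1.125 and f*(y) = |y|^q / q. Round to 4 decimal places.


The conjugate exponent q satisfies 1/p + 1/q = 1.
p = 9, so q = 9/(9 - 1) = 1.125
|y|^q = 2.3688^1.125 = 2.6384
f*(2.3688) = 2.6384 / 1.125 = 2.3453


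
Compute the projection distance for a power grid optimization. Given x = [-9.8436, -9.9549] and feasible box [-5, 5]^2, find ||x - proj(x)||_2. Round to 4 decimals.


Project each component onto [-5, 5].
clip(-9.8436) = -5.0, clip(-9.9549) = -5.0
Projection = [-5.0, -5.0]
Squared diffs: [23.4605, 24.551]
Distance = sqrt(48.0115) = 6.929


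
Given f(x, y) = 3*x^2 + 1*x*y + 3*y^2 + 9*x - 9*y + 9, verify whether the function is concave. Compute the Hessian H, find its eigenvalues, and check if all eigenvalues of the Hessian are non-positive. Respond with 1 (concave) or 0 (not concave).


The Hessian of f(x,y) = 3*x^2 + 1*x*y + 3*y^2 + 9*x - 9*y + 9 is:
H = [[6, 1], [1, 6]]
Trace = 6 + 6 = 12
Determinant = 6*6 - (1)^2 = 35
Discriminant = (12)^2 - 4*35 = 4.0
Eigenvalues: lambda_1 = 5.0, lambda_2 = 7.0
The function is not concave.

0


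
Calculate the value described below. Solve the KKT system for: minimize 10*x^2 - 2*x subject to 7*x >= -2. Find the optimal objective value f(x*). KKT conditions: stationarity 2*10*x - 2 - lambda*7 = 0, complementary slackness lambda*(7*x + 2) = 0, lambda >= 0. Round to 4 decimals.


Step 1: Try lambda = 0 (constraint inactive).
Stationarity: 2*10*x - 2 = 0
x* = 2/(2*10) = 0.1
Check constraint: 7*0.1 = 0.7 >= -2 -- satisfied.
Step 2: Compute optimal value.
f(x*) = 10*0.1^2 - 2*0.1 = -0.1


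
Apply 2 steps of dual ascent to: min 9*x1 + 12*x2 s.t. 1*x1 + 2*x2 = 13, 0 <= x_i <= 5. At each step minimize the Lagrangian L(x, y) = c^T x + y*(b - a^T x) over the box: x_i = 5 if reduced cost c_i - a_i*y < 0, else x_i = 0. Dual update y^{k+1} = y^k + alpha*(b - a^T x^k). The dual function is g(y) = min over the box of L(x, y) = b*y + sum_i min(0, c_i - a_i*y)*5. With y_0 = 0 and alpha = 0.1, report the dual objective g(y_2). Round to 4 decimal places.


Dual ascent for LP: min 9*x1 + 12*x2, 1*x1 + 2*x2 = 13, 0 <= x_i <= 5
Step 1: y^k = 0.0, reduced costs: (9.0, 12.0)
  x^k = (0.0, 0.0), subgradient = b - a^T x = 13.0
  y^{k+1} = 0.0 + 0.1*13.0 = 1.3
Step 2: y^k = 1.3, reduced costs: (7.7, 9.4)
  x^k = (0.0, 0.0), subgradient = b - a^T x = 13.0
  y^{k+1} = 1.3 + 0.1*13.0 = 2.6
Dual objective at y_2 = 2.6: reduced costs (6.4, 6.8), box minimizer x = (0.0, 0.0)
g(y_2) = b*y + (c1 - a1*y)*x1 + (c2 - a2*y)*x2 = 13*2.6 + 6.4*0.0 + 6.8*0.0 = 33.8 + 0.0 + 0.0 = 33.8


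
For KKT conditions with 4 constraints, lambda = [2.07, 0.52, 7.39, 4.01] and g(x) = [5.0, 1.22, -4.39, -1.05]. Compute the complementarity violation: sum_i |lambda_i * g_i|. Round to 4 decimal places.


KKT complementary slackness check:
lambda_1 * g_1 = 2.07 * 5.0 = 10.35
lambda_2 * g_2 = 0.52 * 1.22 = 0.6344
lambda_3 * g_3 = 7.39 * -4.39 = -32.4421
lambda_4 * g_4 = 4.01 * -1.05 = -4.2105
Total violation = 10.35 + 0.6344 + 32.4421 + 4.2105 = 47.637


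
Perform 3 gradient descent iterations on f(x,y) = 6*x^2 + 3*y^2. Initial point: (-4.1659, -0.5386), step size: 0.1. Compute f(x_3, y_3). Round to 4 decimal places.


Gradient descent on f(x,y) = 6*x^2 + 3*y^2.
Starting point: (-4.1659, -0.5386), alpha = 0.1
Step 1: grad_x = 2*6*-4.1659 = -49.9908, grad_y = 2*3*-0.5386 = -3.2316
  x_1 = -4.1659 - 0.1*-49.9908 = 0.8332
  y_1 = -0.5386 - 0.1*-3.2316 = -0.2154
Step 2: grad_x = 2*6*0.8332 = 9.9982, grad_y = 2*3*-0.2154 = -1.2926
  x_2 = 0.8332 - 0.1*9.9982 = -0.1666
  y_2 = -0.2154 - 0.1*-1.2926 = -0.0862
Step 3: grad_x = 2*6*-0.1666 = -1.9996, grad_y = 2*3*-0.0862 = -0.5171
  x_3 = -0.1666 - 0.1*-1.9996 = 0.0333
  y_3 = -0.0862 - 0.1*-0.5171 = -0.0345
f(0.0333, -0.0345) = 6*0.0333^2 + 3*(-0.0345)^2 = 0.0102


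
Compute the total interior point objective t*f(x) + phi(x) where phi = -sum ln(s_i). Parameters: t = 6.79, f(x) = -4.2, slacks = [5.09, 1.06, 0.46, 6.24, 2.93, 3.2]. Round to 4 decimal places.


Step 1: Compute log-barrier.
ln values: [1.6273, 0.0583, -0.7765, 1.831, 1.075, 1.1632]
phi = -(1.6273 + 0.0583 - 0.7765 + 1.831 + 1.075 + 1.1632) = -4.9782
Step 2: Compute augmented objective.
t*f(x) = 6.79*-4.2 = -28.518
Total = -28.518 - 4.9782 = -33.4962


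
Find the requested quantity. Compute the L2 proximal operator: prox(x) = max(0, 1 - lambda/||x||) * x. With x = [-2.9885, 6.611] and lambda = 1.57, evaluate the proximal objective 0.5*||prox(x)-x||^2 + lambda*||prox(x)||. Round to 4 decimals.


Step 1: Compute ||x||.
||x|| = 7.2551
Step 2: Compute scaling factor.
scale = max(0, 1 - 1.57/7.2551) = 0.7836
Step 3: prox(x) = [-2.3418, 5.1804]
||prox(x)|| = 5.6851
Step 4: Proximal objective.
0.5*||prox-x||^2 = 1.2325
lambda*||prox|| = 8.9256
Total = 10.1581


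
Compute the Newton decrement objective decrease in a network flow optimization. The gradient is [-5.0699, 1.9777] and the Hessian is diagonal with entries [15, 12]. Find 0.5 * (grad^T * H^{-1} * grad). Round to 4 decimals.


Step 1: H is diagonal, so H^(-1) * g = [-0.338, 0.1648].
Step 2: g^T H^(-1) g = sum_i g_i^2 / H_ii
  = (-5.0699)^2/15 + (1.9777)^2/12
  = 1.7136 + 0.3259 = 2.0395
Step 3: Objective decrease = 0.5 * g^T H^(-1) g = 1.0198


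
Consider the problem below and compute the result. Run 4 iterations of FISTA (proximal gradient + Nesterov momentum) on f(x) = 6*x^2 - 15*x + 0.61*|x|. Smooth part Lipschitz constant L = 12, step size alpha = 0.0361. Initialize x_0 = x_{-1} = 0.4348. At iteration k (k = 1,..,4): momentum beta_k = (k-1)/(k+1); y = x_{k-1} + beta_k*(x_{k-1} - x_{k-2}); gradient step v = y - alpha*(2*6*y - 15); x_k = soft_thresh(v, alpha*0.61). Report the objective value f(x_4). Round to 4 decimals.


FISTA on f(x) = 6*x^2 - 15*x + 0.61*|x|
L = 12, alpha = 0.0361
Iteration 1: beta = 0.0, y = 0.4348 + 0.0*(0.4348 - 0.4348) = 0.4348
  grad(y) = -9.7824, v = y - alpha*grad = 0.7879
  prox(v) = soft_thresh(0.7879, 0.022) = 0.7659
Iteration 2: beta = 0.3333, y = 0.7659 + 0.3333*(0.7659 - 0.4348) = 0.8763
  grad(y) = -4.4844, v = y - alpha*grad = 1.0382
  prox(v) = soft_thresh(1.0382, 0.022) = 1.0162
Iteration 3: beta = 0.5, y = 1.0162 + 0.5*(1.0162 - 0.7659) = 1.1413
  grad(y) = -1.3046, v = y - alpha*grad = 1.1884
  prox(v) = soft_thresh(1.1884, 0.022) = 1.1664
Iteration 4: beta = 0.6, y = 1.1664 + 0.6*(1.1664 - 1.0162) = 1.2565
  grad(y) = 0.0777, v = y - alpha*grad = 1.2537
  prox(v) = soft_thresh(1.2537, 0.022) = 1.2316
f(x_4) = 6*1.2316^2 - 15*1.2316 + 0.61*|1.2316| = -8.6217


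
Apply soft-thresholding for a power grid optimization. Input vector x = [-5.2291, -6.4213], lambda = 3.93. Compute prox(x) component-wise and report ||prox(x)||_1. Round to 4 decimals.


Soft-thresholding with lambda = 3.93:
prox(-5.2291) = sign(-5.2291)*max(|-5.2291| - 3.93, 0) = -1.2991
prox(-6.4213) = sign(-6.4213)*max(|-6.4213| - 3.93, 0) = -2.4913
prox(x) = [-1.2991, -2.4913]
||prox(x)||_1 = 1.2991 + 2.4913 = 3.7904


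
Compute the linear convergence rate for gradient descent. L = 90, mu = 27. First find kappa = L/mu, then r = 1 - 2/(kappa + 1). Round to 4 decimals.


Step 1: Compute the condition number.
kappa = L/mu = 90/27 = 3.3333
Step 2: Compute the convergence rate.
r = 1 - 2/(kappa + 1) = 1 - 2*mu/(L + mu) = (L - mu)/(L + mu) = 63/117 = 0.5385


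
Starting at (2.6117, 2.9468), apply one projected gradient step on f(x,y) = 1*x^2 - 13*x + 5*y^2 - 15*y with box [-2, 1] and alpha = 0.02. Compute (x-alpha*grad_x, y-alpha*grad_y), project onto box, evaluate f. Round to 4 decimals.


Step 1: Compute gradient at (2.6117, 2.9468).
grad_x = 2*1*2.6117 - 13 = -7.7766
grad_y = 2*5*2.9468 - 15 = 14.468
Step 2: Gradient step.
x_raw = 2.6117 - 0.02*-7.7766 = 2.7672
y_raw = 2.9468 - 0.02*14.468 = 2.6574
Step 3: Project onto [-2, 1].
x_proj = clip(2.7672) = 1.0
y_proj = clip(2.6574) = 1.0
Step 4: Evaluate f.
f(1.0, 1.0) = -22.0


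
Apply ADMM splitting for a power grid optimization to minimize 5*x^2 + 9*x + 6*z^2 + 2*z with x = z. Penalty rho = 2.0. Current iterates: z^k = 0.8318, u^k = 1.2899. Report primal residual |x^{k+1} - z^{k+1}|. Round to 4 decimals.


ADMM iteration with rho = 2.0, z^k = 0.8318, u^k = 1.2899
Step 1: x-update.
Minimize 5*x^2 + 9*x + (2.0/2)*(x - 0.8318 + 1.2899)^2
FOC: (2*5 + 2.0)*x = -9 + 2.0*(0.8318 - 1.2899)
x^{k+1} = -0.8264
Step 2: z-update.
Minimize 6*z^2 + 2*z + (2.0/2)*(-0.8264 - z + 1.2899)^2
FOC: (2*6 + 2.0)*z = -2 + 2.0*(-0.8264 + 1.2899)
z^{k+1} = -0.0766
Step 3: u-update.
u^{k+1} = 1.2899 - 0.8264 + 0.0766 = 0.5402
Step 4: Primal residual = |-0.8264 + 0.0766| = 0.7497


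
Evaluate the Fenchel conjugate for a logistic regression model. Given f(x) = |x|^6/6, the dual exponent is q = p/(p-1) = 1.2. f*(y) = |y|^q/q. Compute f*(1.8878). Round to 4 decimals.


The conjugate exponent q satisfies 1/p + 1/q = 1.
p = 6, so q = 6/(6 - 1) = 1.2
|y|^q = 1.8878^1.2 = 2.1436
f*(1.8878) = 2.1436 / 1.2 = 1.7863


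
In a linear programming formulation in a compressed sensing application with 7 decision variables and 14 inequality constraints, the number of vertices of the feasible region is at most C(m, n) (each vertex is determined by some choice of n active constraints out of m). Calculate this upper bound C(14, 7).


Each vertex corresponds to some choice of n active constraints out of m, so the number of vertices is at most C(m, n) = m! / (n!(m-n)!).
m = 14, n = 7
Numerator: 14 * 13 * 12 * 11 * 10 * 9 * 8
Denominator: 7! = 5040
C(14, 7) = 3432


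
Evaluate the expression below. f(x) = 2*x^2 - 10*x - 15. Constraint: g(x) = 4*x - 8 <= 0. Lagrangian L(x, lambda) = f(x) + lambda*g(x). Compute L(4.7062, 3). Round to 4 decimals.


Step 1: Evaluate f(x).
f(4.7062) = 2*4.7062^2 - 10*4.7062 - 15 = -17.7654
Step 2: Evaluate g(x).
g(4.7062) = 4*4.7062 - 8 = 10.8248
Step 3: Compute Lagrangian.
L = -17.7654 + 3*10.8248 = 14.709


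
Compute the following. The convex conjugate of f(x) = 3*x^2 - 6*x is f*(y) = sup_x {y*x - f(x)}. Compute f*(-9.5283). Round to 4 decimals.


f*(y) = sup_x {y*x - a*x^2 - b*x} = sup_x {(y-b)*x - a*x^2}
FOC: (y - b) - 2a*x = 0 => x* = (y - b)/(2a)
x* = (-9.5283 + 6)/(2*3) = -0.5881
f*(-9.5283) = (y-b)^2/(4a) = (-9.5283 + 6)^2/(4*3)
= 12.4489/12 = 1.0374


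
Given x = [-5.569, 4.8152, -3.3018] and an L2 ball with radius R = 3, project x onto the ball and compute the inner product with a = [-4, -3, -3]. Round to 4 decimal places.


Step 1: Compute ||x|| (intermediates to 6 decimals).
||x|| = sqrt((-5.569)^2 + 4.8152^2 + (-3.3018)^2) = 8.068568
Step 2: Project.
Since ||x|| > R, scale = R/||x|| = 3/8.068568 = 0.371813, proj(x) = scale * x
proj(x) = [-2.070627, 1.790354, -1.227652]
Step 3: Dot product.
a^T * proj(x) = -4*(-2.070627) - 3*1.790354 - 3*(-1.227652) = 6.5944


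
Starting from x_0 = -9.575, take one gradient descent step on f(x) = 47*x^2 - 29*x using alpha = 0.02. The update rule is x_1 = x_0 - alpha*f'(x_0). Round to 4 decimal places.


We compute the gradient at x_0 and apply the update.
f'(x) = 94*x - 29
f'(-9.575) = 94*-9.575 - 29 = -929.05
x_1 = -9.575 - 0.02*-929.05 = 9.006


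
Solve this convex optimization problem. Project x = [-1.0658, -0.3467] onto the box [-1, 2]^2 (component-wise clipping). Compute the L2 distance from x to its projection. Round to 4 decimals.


Project each component onto [-1, 2].
clip(-1.0658) = -1.0, clip(-0.3467) = -0.3467
Projection = [-1.0, -0.3467]
Squared diffs: [0.0043, 0.0]
Distance = sqrt(0.0043) = 0.0658


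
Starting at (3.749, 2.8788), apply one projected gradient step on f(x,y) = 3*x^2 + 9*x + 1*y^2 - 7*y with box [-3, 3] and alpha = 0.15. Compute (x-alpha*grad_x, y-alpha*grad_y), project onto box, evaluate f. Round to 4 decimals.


Step 1: Compute gradient at (3.749, 2.8788).
grad_x = 2*3*3.749 + 9 = 31.494
grad_y = 2*1*2.8788 - 7 = -1.2424
Step 2: Gradient step.
x_raw = 3.749 - 0.15*31.494 = -0.9751
y_raw = 2.8788 - 0.15*-1.2424 = 3.0652
Step 3: Project onto [-3, 3].
x_proj = clip(-0.9751) = -0.9751
y_proj = clip(3.0652) = 3.0
Step 4: Evaluate f.
f(-0.9751, 3.0) = -17.9234


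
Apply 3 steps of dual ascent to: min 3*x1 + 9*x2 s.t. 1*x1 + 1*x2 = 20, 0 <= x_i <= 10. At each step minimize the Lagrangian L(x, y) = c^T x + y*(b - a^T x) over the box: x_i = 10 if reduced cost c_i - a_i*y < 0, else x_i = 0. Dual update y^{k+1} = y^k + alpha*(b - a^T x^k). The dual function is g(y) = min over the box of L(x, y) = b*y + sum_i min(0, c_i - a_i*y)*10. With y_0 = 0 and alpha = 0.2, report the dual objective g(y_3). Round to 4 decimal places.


Dual ascent for LP: min 3*x1 + 9*x2, 1*x1 + 1*x2 = 20, 0 <= x_i <= 10
Step 1: y^k = 0.0, reduced costs: (3.0, 9.0)
  x^k = (0.0, 0.0), subgradient = b - a^T x = 20.0
  y^{k+1} = 0.0 + 0.2*20.0 = 4.0
Step 2: y^k = 4.0, reduced costs: (-1.0, 5.0)
  x^k = (10.0, 0.0), subgradient = b - a^T x = 10.0
  y^{k+1} = 4.0 + 0.2*10.0 = 6.0
Step 3: y^k = 6.0, reduced costs: (-3.0, 3.0)
  x^k = (10.0, 0.0), subgradient = b - a^T x = 10.0
  y^{k+1} = 6.0 + 0.2*10.0 = 8.0
Dual objective at y_3 = 8.0: reduced costs (-5.0, 1.0), box minimizer x = (10.0, 0.0)
g(y_3) = b*y + (c1 - a1*y)*x1 + (c2 - a2*y)*x2 = 20*8.0 + (-5.0)*10.0 + 1.0*0.0 = 160.0 - 50.0 + 0.0 = 110.0


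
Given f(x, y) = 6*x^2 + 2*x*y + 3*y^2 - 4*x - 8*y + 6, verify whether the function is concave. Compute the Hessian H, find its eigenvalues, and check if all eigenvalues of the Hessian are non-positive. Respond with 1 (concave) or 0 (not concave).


The Hessian of f(x,y) = 6*x^2 + 2*x*y + 3*y^2 - 4*x - 8*y + 6 is:
H = [[12, 2], [2, 6]]
Trace = 12 + 6 = 18
Determinant = 12*6 - (2)^2 = 68
Discriminant = (18)^2 - 4*68 = 52.0
Eigenvalues: lambda_1 = 5.3944, lambda_2 = 12.6056
The function is not concave.

0


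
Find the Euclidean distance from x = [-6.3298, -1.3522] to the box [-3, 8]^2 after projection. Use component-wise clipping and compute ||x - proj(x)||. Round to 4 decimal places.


Project each component onto [-3, 8].
clip(-6.3298) = -3.0, clip(-1.3522) = -1.3522
Projection = [-3.0, -1.3522]
Squared diffs: [11.0876, 0.0]
Distance = sqrt(11.0876) = 3.3298


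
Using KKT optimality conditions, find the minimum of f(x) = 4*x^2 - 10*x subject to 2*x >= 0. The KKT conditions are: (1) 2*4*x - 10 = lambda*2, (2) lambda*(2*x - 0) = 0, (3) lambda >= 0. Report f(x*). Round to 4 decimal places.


Step 1: Try lambda = 0 (constraint inactive).
Stationarity: 2*4*x - 10 = 0
x* = 10/(2*4) = 1.25
Check constraint: 2*1.25 = 2.5 >= 0 -- satisfied.
Step 2: Compute optimal value.
f(x*) = 4*1.25^2 - 10*1.25 = -6.25


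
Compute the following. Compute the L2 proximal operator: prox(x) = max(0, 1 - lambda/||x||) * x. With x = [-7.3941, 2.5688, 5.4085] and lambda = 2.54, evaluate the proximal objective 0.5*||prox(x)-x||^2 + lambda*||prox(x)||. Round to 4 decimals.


Step 1: Compute ||x||.
||x|| = 9.5144
Step 2: Compute scaling factor.
scale = max(0, 1 - 2.54/9.5144) = 0.733
Step 3: prox(x) = [-5.4201, 1.883, 3.9646]
||prox(x)|| = 6.9744
Step 4: Proximal objective.
0.5*||prox-x||^2 = 3.2258
lambda*||prox|| = 17.715
Total = 20.9407


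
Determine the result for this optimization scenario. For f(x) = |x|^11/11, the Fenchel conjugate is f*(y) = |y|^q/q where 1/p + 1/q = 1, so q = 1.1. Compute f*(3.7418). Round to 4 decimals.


The conjugate exponent q satisfies 1/p + 1/q = 1.
p = 11, so q = 11/(11 - 1) = 1.1
|y|^q = 3.7418^1.1 = 4.2696
f*(3.7418) = 4.2696 / 1.1 = 3.8815


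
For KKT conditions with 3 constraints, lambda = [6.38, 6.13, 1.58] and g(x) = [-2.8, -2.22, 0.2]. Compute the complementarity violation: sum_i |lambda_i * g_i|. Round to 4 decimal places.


KKT complementary slackness check:
lambda_1 * g_1 = 6.38 * -2.8 = -17.864
lambda_2 * g_2 = 6.13 * -2.22 = -13.6086
lambda_3 * g_3 = 1.58 * 0.2 = 0.316
Total violation = 17.864 + 13.6086 + 0.316 = 31.7886


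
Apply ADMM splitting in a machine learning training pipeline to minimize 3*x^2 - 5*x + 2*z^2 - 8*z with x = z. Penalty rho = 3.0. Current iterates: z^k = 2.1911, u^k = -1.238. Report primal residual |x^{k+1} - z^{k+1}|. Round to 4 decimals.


ADMM iteration with rho = 3.0, z^k = 2.1911, u^k = -1.238
Step 1: x-update.
Minimize 3*x^2 - 5*x + (3.0/2)*(x - 2.1911 - 1.238)^2
FOC: (2*3 + 3.0)*x = 5 + 3.0*(2.1911 + 1.238)
x^{k+1} = 1.6986
Step 2: z-update.
Minimize 2*z^2 - 8*z + (3.0/2)*(1.6986 - z - 1.238)^2
FOC: (2*2 + 3.0)*z = 8 + 3.0*(1.6986 - 1.238)
z^{k+1} = 1.3403
Step 3: u-update.
u^{k+1} = -1.238 + 1.6986 - 1.3403 = -0.8797
Step 4: Primal residual = |1.6986 - 1.3403| = 0.3583


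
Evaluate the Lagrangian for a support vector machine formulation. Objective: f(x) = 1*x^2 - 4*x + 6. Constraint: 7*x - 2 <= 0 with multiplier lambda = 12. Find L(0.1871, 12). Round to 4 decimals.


Step 1: Evaluate f(x).
f(0.1871) = 1*0.1871^2 - 4*0.1871 + 6 = 5.2866
Step 2: Evaluate g(x).
g(0.1871) = 7*0.1871 - 2 = -0.6903
Step 3: Compute Lagrangian.
L = 5.2866 + 12*-0.6903 = -2.997


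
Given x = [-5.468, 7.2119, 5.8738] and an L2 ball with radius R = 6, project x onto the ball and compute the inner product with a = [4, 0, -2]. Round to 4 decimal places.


Step 1: Compute ||x|| (intermediates to 6 decimals).
||x|| = sqrt((-5.468)^2 + 7.2119^2 + 5.8738^2) = 10.789442
Step 2: Project.
Since ||x|| > R, scale = R/||x|| = 6/10.789442 = 0.556099, proj(x) = scale * x
proj(x) = [-3.040749, 4.01053, 3.266414]
Step 3: Dot product.
a^T * proj(x) = 4*(-3.040749) + 0*4.01053 - 2*3.266414 = -18.6958


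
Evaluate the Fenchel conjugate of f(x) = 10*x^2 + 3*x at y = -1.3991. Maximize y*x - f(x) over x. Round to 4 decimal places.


f*(y) = sup_x {y*x - a*x^2 - b*x} = sup_x {(y-b)*x - a*x^2}
FOC: (y - b) - 2a*x = 0 => x* = (y - b)/(2a)
x* = (-1.3991 - 3)/(2*10) = -0.22
f*(-1.3991) = (y-b)^2/(4a) = (-1.3991 - 3)^2/(4*10)
= 19.3521/40 = 0.4838


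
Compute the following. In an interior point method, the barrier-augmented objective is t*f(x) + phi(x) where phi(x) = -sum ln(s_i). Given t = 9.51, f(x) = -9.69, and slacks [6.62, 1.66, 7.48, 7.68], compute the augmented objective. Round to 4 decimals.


Step 1: Compute log-barrier.
ln values: [1.8901, 0.5068, 2.0122, 2.0386]
phi = -(1.8901 + 0.5068 + 2.0122 + 2.0386) = -6.4478
Step 2: Compute augmented objective.
t*f(x) = 9.51*-9.69 = -92.1519
Total = -92.1519 - 6.4478 = -98.5997


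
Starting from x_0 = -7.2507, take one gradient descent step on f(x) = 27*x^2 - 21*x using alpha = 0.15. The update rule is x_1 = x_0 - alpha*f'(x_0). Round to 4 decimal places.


We compute the gradient at x_0 and apply the update.
f'(x) = 54*x - 21
f'(-7.2507) = 54*-7.2507 - 21 = -412.5378
x_1 = -7.2507 - 0.15*-412.5378 = 54.63


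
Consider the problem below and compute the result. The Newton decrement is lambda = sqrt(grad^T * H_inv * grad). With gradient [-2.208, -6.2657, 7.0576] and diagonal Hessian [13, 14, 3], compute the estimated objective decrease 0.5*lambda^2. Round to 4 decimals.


Step 1: H is diagonal, so H^(-1) * g = [-0.1698, -0.4476, 2.3525].
Step 2: g^T H^(-1) g = sum_i g_i^2 / H_ii
  = (-2.208)^2/13 + (-6.2657)^2/14 + (7.0576)^2/3
  = 0.375 + 2.8042 + 16.6032 = 19.7825
Step 3: Objective decrease = 0.5 * g^T H^(-1) g = 9.8912


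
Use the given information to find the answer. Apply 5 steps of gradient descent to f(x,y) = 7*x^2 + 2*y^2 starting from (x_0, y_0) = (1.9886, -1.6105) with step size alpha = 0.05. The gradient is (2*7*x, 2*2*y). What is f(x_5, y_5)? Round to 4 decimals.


Gradient descent on f(x,y) = 7*x^2 + 2*y^2.
Starting point: (1.9886, -1.6105), alpha = 0.05
Step 1: grad_x = 2*7*1.9886 = 27.8404, grad_y = 2*2*-1.6105 = -6.442
  x_1 = 1.9886 - 0.05*27.8404 = 0.5966
  y_1 = -1.6105 - 0.05*-6.442 = -1.2884
Step 2: grad_x = 2*7*0.5966 = 8.3521, grad_y = 2*2*-1.2884 = -5.1536
  x_2 = 0.5966 - 0.05*8.3521 = 0.179
  y_2 = -1.2884 - 0.05*-5.1536 = -1.0307
Step 3: grad_x = 2*7*0.179 = 2.5056, grad_y = 2*2*-1.0307 = -4.1229
  x_3 = 0.179 - 0.05*2.5056 = 0.0537
  y_3 = -1.0307 - 0.05*-4.1229 = -0.8246
Step 4: grad_x = 2*7*0.0537 = 0.7517, grad_y = 2*2*-0.8246 = -3.2983
  x_4 = 0.0537 - 0.05*0.7517 = 0.0161
  y_4 = -0.8246 - 0.05*-3.2983 = -0.6597
Step 5: grad_x = 2*7*0.0161 = 0.2255, grad_y = 2*2*-0.6597 = -2.6386
  x_5 = 0.0161 - 0.05*0.2255 = 0.0048
  y_5 = -0.6597 - 0.05*-2.6386 = -0.5277
f(0.0048, -0.5277) = 7*0.0048^2 + 2*(-0.5277)^2 = 0.5572
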